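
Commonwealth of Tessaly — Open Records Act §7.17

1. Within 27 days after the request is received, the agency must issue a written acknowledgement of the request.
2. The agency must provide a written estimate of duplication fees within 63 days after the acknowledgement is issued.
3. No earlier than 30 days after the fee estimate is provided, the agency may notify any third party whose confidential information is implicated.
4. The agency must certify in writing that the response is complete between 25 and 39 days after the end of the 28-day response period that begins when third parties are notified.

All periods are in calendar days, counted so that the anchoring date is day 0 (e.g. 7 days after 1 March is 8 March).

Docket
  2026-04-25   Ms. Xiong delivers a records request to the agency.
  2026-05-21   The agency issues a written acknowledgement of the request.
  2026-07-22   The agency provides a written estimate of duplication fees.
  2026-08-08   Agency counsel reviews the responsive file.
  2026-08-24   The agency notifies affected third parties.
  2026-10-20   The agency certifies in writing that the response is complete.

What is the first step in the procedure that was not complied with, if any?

None — every step was satisfied

(1) due by 2026-04-25 + 27 days = 2026-05-22; completed 2026-05-21, before the deadline.
(2) due by 2026-05-21 + 63 days = 2026-07-23; done 2026-07-22 — timely.
(3) permitted from 2026-07-22 + 30 days = 2026-08-21 onward; done 2026-08-24 — permitted.
(4) the permitted window runs from 2026-09-21 + 25 = 2026-10-16 to 2026-09-21 + 39 = 2026-10-30; done 2026-10-20, which is between those dates.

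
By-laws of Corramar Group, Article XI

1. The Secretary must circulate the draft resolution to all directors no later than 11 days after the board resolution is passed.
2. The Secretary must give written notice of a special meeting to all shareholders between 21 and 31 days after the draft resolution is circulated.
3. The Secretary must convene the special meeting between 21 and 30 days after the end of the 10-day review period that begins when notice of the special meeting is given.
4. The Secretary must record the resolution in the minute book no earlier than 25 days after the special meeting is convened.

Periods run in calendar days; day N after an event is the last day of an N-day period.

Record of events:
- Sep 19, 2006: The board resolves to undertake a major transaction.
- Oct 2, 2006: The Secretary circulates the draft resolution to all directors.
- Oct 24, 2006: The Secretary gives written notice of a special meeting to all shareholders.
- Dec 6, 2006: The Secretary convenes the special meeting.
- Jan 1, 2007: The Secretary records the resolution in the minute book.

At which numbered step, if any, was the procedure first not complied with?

Step 1: 11 days after Sep 19, 2006 (when the board resolution is passed) is Sep 30, 2006; not done until Oct 2, 2006, 2 days after the deadline.

Step 1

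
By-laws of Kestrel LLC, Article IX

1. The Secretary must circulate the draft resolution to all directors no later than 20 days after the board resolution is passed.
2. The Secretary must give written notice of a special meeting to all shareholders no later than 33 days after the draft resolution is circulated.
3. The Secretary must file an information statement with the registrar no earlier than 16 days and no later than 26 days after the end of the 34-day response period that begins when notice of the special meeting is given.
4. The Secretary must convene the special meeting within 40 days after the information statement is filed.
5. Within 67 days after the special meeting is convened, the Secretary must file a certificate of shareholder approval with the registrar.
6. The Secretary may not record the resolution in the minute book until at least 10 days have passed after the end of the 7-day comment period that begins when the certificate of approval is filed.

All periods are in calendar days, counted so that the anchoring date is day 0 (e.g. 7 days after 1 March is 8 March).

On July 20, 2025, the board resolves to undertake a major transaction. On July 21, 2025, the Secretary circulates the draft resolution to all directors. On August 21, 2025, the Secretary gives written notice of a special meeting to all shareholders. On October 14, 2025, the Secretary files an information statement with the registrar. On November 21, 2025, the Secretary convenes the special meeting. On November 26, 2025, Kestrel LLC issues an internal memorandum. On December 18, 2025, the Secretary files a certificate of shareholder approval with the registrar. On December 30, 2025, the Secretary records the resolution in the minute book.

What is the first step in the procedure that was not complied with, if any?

Step 1: 20 days after July 20, 2025 (when the board resolution is passed) is August 9, 2025; completed July 21, 2025, before the deadline.
Step 2: 33 days after July 21, 2025 (when the draft resolution is circulated) is August 23, 2025; completed August 21, 2025, before the deadline.
Step 3: the window is 16–26 days after September 24, 2025 (end of the 34-day response period, which began when notice of the special meeting is given on August 21, 2025), so October 10, 2025 through October 20, 2025; done October 14, 2025 — within the window.
Step 4: 40 days after October 14, 2025 (when the information statement is filed) is November 23, 2025; completed November 21, 2025, before the deadline.
Step 5: 67 days after November 21, 2025 (when the special meeting is convened) is January 27, 2026; done December 18, 2025 — timely.
Step 6: the earliest permitted date is 10 days after December 25, 2025 (end of the 7-day comment period, which began when the certificate of approval is filed on December 18, 2025), i.e. January 4, 2026; acted on December 30, 2025, 5 days prematurely.
The procedure was therefore not followed at step 6.

Step 6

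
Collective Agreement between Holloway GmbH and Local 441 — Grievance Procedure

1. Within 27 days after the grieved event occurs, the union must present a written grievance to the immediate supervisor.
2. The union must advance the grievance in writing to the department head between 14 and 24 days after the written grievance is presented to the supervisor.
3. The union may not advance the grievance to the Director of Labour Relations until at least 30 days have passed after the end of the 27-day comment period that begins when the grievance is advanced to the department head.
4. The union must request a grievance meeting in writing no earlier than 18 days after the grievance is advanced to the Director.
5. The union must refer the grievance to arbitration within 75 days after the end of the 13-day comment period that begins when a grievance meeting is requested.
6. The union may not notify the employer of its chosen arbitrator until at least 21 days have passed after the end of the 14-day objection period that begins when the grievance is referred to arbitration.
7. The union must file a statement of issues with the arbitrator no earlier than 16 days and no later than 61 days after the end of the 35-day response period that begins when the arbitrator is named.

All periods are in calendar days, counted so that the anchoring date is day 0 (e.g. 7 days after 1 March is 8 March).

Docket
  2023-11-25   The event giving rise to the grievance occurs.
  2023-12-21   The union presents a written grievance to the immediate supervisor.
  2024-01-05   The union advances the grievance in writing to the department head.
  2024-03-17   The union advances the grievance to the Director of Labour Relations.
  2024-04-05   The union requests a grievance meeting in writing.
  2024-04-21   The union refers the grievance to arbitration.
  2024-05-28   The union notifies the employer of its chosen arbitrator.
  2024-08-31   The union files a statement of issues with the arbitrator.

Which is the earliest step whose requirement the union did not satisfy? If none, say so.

(1) due by 2023-11-25 + 27 days = 2023-12-22; 2023-12-21 is within that limit.
(2) the permitted window runs from 2023-12-21 + 14 = 2024-01-04 to 2023-12-21 + 24 = 2024-01-14; done 2024-01-05, which is between those dates.
(3) permitted from 2024-02-01 + 30 days = 2024-03-02 onward; done 2024-03-17 — permitted.
(4) permitted from 2024-03-17 + 18 days = 2024-04-04 onward; 2024-04-05 is on or after that date.
(5) due by 2024-04-18 + 75 days = 2024-07-02; done 2024-04-21 — timely.
(6) permitted from 2024-05-05 + 21 days = 2024-05-26 onward; done 2024-05-28 — permitted.
(7) the permitted window runs from 2024-07-02 + 16 = 2024-07-18 to 2024-07-02 + 61 = 2024-09-01; done 2024-08-31, which is between those dates.

None — every step was satisfied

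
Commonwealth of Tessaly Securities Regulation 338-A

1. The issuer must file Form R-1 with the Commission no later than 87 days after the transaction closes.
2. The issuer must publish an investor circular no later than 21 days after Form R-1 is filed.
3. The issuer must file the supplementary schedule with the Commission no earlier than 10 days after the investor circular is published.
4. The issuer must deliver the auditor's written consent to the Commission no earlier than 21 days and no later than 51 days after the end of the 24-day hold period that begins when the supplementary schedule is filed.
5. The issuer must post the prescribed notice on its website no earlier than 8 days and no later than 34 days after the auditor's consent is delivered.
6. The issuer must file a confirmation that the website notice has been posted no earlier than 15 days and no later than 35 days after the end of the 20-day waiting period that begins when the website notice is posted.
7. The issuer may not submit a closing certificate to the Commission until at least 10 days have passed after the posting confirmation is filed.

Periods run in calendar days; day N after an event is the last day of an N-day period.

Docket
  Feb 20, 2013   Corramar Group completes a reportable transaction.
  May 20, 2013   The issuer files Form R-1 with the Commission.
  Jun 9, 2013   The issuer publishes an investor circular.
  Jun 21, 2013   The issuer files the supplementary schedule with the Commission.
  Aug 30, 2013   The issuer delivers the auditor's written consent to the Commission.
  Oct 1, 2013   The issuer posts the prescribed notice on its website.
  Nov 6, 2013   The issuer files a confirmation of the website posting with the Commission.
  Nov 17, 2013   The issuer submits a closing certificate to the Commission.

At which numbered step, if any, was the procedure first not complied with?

Step 1: 87 days after Feb 20, 2013 (when the transaction closes) is May 18, 2013; done May 20, 2013 — 2 days late.

Step 1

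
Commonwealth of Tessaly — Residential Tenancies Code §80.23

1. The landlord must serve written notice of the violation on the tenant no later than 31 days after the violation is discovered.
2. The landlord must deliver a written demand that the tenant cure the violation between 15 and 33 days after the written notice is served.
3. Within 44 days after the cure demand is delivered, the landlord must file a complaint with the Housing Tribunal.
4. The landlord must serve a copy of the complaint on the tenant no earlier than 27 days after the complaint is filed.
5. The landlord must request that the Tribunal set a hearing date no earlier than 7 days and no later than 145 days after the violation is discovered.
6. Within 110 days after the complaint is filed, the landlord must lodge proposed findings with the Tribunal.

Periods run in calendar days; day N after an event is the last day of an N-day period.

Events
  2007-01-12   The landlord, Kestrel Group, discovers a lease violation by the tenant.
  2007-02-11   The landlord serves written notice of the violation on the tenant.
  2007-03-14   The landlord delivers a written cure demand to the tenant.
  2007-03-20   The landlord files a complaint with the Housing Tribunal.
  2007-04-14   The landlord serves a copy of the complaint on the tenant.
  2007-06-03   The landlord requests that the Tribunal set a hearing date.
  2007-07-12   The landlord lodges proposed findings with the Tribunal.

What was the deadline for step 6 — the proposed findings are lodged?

Step 6 runs from 2007-03-20, when the complaint is filed. 110 days after 2007-03-20 is 2007-07-08.

2007-07-08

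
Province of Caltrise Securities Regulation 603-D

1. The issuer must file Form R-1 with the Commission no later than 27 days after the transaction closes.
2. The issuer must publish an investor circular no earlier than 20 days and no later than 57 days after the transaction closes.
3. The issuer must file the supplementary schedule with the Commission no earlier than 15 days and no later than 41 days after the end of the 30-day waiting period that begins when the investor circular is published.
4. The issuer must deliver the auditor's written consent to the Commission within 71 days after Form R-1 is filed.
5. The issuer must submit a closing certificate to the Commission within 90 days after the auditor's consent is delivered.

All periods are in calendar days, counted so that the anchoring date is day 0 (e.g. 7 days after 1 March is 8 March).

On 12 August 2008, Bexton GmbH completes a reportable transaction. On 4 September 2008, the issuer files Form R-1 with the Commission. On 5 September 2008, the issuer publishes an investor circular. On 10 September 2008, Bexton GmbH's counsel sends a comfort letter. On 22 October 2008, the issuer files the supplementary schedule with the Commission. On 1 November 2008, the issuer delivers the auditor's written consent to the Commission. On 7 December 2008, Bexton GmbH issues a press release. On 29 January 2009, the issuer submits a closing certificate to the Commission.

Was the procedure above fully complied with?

Yes

Step 1 — counting 27 days from 12 August 2008 (when the transaction closes) gives a deadline of 8 September 2008; 4 September 2008 is within that limit.
Step 2 — 20 and 57 days from 12 August 2008 (when the transaction closes) are 1 September 2008 and 8 October 2008 respectively; 5 September 2008 falls inside that range.
Step 3 — 15 and 41 days from 5 October 2008 (end of the 30-day waiting period, which began when the investor circular is published on 5 September 2008) are 20 October 2008 and 15 November 2008 respectively; 22 October 2008 falls inside that range.
Step 4 — counting 71 days from 4 September 2008 (when Form R-1 is filed) gives a deadline of 14 November 2008; completed 1 November 2008, before the deadline.
Step 5 — counting 90 days from 1 November 2008 (when the auditor's consent is delivered) gives a deadline of 30 January 2009; 29 January 2009 is within that limit.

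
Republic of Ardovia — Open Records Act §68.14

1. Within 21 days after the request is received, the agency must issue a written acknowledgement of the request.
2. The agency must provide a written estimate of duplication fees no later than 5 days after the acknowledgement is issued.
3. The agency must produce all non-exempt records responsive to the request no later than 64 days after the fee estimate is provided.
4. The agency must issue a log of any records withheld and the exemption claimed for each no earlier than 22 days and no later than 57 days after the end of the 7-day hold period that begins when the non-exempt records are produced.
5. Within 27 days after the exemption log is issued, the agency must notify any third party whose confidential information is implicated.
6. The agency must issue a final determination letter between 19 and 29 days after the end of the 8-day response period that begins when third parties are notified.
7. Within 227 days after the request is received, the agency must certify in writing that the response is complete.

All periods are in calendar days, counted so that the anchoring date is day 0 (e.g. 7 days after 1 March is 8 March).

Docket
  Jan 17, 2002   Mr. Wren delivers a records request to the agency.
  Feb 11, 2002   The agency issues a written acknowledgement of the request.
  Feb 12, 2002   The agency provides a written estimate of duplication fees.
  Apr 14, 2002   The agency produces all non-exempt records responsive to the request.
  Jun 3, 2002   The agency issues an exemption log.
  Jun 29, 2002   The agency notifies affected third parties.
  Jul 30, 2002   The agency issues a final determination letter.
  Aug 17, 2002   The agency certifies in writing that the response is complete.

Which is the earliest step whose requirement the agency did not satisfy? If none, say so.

Step 1

(1) due by Jan 17, 2002 + 21 days = Feb 7, 2002; done Feb 11, 2002 — 4 days late.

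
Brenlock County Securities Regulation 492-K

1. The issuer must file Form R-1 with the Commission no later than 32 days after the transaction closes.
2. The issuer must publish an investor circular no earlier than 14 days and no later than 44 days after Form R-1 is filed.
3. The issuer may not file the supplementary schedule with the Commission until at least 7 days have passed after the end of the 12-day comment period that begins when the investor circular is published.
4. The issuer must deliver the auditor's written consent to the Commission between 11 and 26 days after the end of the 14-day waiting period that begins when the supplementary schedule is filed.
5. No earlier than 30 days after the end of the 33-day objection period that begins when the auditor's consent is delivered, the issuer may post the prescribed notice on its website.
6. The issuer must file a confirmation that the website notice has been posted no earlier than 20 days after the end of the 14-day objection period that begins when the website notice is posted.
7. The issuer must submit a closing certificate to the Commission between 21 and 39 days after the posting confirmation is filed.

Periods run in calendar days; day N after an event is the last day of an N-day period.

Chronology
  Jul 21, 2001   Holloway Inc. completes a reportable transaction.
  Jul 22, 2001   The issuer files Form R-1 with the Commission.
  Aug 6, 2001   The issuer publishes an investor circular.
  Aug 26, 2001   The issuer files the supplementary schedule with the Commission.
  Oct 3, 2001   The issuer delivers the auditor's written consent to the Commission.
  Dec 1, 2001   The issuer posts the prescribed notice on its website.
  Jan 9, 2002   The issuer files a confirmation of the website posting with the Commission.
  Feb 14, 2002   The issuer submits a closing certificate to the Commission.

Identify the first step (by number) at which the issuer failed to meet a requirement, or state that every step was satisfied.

(1) due by Jul 21, 2001 + 32 days = Aug 22, 2001; done Jul 22, 2001 — timely.
(2) the permitted window runs from Jul 22, 2001 + 14 = Aug 5, 2001 to Jul 22, 2001 + 44 = Sep 4, 2001; Aug 6, 2001 falls inside that range.
(3) permitted from Aug 18, 2001 + 7 days = Aug 25, 2001 onward; done Aug 26, 2001 — permitted.
(4) the permitted window runs from Sep 9, 2001 + 11 = Sep 20, 2001 to Sep 9, 2001 + 26 = Oct 5, 2001; Oct 3, 2001 falls inside that range.
(5) permitted from Nov 5, 2001 + 30 days = Dec 5, 2001 onward; Dec 1, 2001 is 4 days before the earliest permitted date.
Later steps need not be reached.

Step 5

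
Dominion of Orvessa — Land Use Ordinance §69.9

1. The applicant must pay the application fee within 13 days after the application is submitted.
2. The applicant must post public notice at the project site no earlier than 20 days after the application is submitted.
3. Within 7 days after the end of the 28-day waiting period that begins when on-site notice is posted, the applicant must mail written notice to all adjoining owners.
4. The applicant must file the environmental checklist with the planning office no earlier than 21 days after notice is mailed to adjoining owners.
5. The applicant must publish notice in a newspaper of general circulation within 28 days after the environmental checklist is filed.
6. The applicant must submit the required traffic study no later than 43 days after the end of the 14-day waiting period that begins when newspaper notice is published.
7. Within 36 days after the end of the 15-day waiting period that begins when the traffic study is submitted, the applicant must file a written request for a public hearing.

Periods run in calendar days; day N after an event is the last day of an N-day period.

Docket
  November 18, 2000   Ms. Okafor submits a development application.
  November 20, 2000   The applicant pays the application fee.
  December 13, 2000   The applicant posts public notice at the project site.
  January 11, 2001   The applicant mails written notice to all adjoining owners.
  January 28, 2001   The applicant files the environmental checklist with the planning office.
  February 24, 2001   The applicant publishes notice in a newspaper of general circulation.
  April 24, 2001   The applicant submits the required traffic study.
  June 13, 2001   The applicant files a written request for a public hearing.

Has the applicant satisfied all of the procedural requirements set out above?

No

Step 1 — counting 13 days from November 18, 2000 (when the application is submitted) gives a deadline of December 1, 2000; November 20, 2000 is within that limit.
Step 2 — must wait 20 days from November 18, 2000 (when the application is submitted), so not before December 8, 2000; December 13, 2000 is on or after that date.
Step 3 — counting 7 days from January 10, 2001 (end of the 28-day waiting period, which began when on-site notice is posted on December 13, 2000) gives a deadline of January 17, 2001; completed January 11, 2001, before the deadline.
Step 4 — must wait 21 days from January 11, 2001 (when notice is mailed to adjoining owners), so not before February 1, 2001; acted on January 28, 2001, 4 days prematurely.
That is the first point of non-compliance.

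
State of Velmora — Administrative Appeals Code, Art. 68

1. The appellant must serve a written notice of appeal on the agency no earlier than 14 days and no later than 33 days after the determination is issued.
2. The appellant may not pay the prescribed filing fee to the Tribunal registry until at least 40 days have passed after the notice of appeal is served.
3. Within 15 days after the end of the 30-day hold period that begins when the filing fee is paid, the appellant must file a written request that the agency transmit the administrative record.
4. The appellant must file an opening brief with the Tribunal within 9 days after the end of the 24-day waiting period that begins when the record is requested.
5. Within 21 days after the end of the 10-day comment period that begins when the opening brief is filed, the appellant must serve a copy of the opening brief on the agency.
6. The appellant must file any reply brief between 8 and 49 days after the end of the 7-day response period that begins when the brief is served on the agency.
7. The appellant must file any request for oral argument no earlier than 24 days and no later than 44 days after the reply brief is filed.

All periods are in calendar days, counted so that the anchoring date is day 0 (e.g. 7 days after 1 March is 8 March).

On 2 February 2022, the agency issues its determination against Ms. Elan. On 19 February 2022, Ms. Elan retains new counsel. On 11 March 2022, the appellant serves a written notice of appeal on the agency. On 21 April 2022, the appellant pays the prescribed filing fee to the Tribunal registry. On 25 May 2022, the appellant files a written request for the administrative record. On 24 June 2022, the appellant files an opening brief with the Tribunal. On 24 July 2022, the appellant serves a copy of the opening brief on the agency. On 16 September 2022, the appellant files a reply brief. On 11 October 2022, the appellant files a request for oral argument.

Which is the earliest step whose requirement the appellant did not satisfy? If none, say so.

Step 1

Step 1: the window is 14–33 days after 2 February 2022 (when the determination is issued), so 16 February 2022 through 7 March 2022; 11 March 2022 is 4 days past the end of the window.
The analysis stops there.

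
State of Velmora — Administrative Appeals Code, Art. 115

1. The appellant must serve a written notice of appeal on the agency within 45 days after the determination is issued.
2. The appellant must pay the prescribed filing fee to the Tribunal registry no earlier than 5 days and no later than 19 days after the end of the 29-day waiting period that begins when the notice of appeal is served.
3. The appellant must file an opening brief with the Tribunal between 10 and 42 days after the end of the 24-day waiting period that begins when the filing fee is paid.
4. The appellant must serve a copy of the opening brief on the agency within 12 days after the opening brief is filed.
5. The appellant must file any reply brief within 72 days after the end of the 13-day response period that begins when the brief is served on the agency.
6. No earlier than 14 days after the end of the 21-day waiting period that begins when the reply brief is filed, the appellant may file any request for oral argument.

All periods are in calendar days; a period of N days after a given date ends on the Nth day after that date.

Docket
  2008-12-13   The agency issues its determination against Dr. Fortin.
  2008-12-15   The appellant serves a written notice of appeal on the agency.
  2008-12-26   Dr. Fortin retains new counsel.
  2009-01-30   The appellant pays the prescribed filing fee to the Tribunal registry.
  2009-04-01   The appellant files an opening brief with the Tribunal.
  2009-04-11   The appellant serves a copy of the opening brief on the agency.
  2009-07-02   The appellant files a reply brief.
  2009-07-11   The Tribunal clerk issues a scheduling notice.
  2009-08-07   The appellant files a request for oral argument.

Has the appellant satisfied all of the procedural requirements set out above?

(1) due by 2008-12-13 + 45 days = 2009-01-27; 2008-12-15 is within that limit.
(2) the permitted window runs from 2009-01-13 + 5 = 2009-01-18 to 2009-01-13 + 19 = 2009-02-01; done 2009-01-30 — within the window.
(3) the permitted window runs from 2009-02-23 + 10 = 2009-03-05 to 2009-02-23 + 42 = 2009-04-06; done 2009-04-01, which is between those dates.
(4) due by 2009-04-01 + 12 days = 2009-04-13; done 2009-04-11 — timely.
(5) due by 2009-04-24 + 72 days = 2009-07-05; 2009-07-02 is within that limit.
(6) permitted from 2009-07-23 + 14 days = 2009-08-06 onward; done 2009-08-07 — permitted.

Yes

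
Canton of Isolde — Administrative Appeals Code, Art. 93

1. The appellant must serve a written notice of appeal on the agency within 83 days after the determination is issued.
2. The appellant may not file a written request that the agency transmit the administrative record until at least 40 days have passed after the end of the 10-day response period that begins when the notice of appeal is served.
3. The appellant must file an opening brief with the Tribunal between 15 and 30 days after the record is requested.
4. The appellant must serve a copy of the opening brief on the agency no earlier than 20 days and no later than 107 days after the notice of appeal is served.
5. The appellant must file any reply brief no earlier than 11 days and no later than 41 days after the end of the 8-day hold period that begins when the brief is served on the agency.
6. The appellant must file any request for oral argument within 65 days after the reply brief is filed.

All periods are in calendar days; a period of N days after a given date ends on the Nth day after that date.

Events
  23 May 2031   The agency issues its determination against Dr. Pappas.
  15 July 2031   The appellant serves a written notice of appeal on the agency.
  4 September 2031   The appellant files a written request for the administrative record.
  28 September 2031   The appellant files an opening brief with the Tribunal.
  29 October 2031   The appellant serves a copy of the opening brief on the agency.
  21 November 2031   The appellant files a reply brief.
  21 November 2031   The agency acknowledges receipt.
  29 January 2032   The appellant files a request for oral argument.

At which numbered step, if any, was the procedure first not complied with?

Step 1 — counting 83 days from 23 May 2031 (when the determination is issued) gives a deadline of 14 August 2031; completed 15 July 2031, before the deadline.
Step 2 — must wait 40 days from 25 July 2031 (end of the 10-day response period, which began when the notice of appeal is served on 15 July 2031), so not before 3 September 2031; done 4 September 2031, after the minimum wait.
Step 3 — 15 and 30 days from 4 September 2031 (when the record is requested) are 19 September 2031 and 4 October 2031 respectively; 28 September 2031 falls inside that range.
Step 4 — 20 and 107 days from 15 July 2031 (when the notice of appeal is served) are 4 August 2031 and 30 October 2031 respectively; done 29 October 2031, which is between those dates.
Step 5 — 11 and 41 days from 6 November 2031 (end of the 8-day hold period, which began when the brief is served on the agency on 29 October 2031) are 17 November 2031 and 17 December 2031 respectively; done 21 November 2031, which is between those dates.
Step 6 — counting 65 days from 21 November 2031 (when the reply brief is filed) gives a deadline of 25 January 2032; not done until 29 January 2032, 4 days after the deadline.
The procedure was therefore not followed at step 6.

Step 6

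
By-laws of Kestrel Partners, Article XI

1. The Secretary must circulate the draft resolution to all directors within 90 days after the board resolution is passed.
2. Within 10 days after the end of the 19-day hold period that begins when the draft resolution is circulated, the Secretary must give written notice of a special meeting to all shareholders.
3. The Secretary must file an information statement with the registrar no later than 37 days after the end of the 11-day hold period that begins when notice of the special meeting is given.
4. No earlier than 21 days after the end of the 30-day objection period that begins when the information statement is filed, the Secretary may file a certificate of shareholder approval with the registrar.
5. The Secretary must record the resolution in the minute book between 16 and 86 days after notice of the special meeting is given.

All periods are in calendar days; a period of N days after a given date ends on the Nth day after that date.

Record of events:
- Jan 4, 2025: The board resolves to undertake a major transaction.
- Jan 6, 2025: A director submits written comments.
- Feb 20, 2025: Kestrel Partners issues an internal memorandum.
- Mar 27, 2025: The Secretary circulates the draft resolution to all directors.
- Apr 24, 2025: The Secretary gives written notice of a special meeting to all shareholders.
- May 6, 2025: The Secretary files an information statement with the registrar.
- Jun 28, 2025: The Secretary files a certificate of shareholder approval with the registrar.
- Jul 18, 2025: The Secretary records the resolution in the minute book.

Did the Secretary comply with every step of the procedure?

Yes

Step 1: 90 days after Jan 4, 2025 (when the board resolution is passed) is Apr 4, 2025; Mar 27, 2025 is within that limit.
Step 2: 10 days after Apr 15, 2025 (end of the 19-day hold period, which began when the draft resolution is circulated on Mar 27, 2025) is Apr 25, 2025; done Apr 24, 2025 — timely.
Step 3: 37 days after May 5, 2025 (end of the 11-day hold period, which began when notice of the special meeting is given on Apr 24, 2025) is Jun 11, 2025; done May 6, 2025 — timely.
Step 4: the earliest permitted date is 21 days after Jun 5, 2025 (end of the 30-day objection period, which began when the information statement is filed on May 6, 2025), i.e. Jun 26, 2025; done Jun 28, 2025 — permitted.
Step 5: the window is 16–86 days after Apr 24, 2025 (when notice of the special meeting is given), so May 10, 2025 through Jul 19, 2025; done Jul 18, 2025, which is between those dates.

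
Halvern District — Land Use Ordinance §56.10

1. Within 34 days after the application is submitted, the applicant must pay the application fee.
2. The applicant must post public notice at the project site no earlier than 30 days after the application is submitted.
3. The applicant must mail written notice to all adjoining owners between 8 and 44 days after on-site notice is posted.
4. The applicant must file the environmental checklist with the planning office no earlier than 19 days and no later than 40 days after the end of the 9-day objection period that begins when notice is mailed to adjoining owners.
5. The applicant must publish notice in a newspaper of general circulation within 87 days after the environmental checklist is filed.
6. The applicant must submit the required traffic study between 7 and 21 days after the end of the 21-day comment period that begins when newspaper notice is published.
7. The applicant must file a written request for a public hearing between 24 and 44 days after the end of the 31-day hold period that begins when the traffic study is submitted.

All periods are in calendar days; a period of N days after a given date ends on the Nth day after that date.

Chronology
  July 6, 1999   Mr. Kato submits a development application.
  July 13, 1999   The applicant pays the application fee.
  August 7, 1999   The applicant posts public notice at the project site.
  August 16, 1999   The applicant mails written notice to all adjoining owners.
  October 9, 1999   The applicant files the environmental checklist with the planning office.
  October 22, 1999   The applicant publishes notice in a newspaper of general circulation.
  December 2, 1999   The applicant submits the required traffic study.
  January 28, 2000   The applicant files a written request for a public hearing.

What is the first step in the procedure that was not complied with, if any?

Step 4

Step 1: 34 days after July 6, 1999 (when the application is submitted) is August 9, 1999; done July 13, 1999 — timely.
Step 2: the earliest permitted date is 30 days after July 6, 1999 (when the application is submitted), i.e. August 5, 1999; done August 7, 1999 — permitted.
Step 3: the window is 8–44 days after August 7, 1999 (when on-site notice is posted), so August 15, 1999 through September 20, 1999; done August 16, 1999, which is between those dates.
Step 4: the window is 19–40 days after August 25, 1999 (end of the 9-day objection period, which began when notice is mailed to adjoining owners on August 16, 1999), so September 13, 1999 through October 4, 1999; done October 9, 1999 — 5 days after the window closed.
No need to go further; step 4 was not satisfied.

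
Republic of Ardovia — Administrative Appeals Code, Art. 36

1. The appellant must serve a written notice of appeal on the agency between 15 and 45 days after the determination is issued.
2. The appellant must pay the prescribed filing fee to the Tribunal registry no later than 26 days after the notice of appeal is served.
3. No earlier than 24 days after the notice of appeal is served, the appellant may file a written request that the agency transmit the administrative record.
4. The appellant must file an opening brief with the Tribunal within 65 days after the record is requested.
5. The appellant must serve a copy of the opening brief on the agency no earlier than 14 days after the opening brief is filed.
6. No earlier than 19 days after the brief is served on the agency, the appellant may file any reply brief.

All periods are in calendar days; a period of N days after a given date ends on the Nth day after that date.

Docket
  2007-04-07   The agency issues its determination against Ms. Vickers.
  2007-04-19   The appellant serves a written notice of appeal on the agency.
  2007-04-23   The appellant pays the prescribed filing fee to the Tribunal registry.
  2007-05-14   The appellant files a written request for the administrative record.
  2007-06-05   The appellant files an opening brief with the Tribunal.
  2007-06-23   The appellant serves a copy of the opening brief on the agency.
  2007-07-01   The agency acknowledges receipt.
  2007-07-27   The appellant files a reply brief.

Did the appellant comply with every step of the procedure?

No

Step 1 — 15 and 45 days from 2007-04-07 (when the determination is issued) are 2007-04-22 and 2007-05-22 respectively; done 2007-04-19 — 3 days before the window opened.
That is the first point of non-compliance.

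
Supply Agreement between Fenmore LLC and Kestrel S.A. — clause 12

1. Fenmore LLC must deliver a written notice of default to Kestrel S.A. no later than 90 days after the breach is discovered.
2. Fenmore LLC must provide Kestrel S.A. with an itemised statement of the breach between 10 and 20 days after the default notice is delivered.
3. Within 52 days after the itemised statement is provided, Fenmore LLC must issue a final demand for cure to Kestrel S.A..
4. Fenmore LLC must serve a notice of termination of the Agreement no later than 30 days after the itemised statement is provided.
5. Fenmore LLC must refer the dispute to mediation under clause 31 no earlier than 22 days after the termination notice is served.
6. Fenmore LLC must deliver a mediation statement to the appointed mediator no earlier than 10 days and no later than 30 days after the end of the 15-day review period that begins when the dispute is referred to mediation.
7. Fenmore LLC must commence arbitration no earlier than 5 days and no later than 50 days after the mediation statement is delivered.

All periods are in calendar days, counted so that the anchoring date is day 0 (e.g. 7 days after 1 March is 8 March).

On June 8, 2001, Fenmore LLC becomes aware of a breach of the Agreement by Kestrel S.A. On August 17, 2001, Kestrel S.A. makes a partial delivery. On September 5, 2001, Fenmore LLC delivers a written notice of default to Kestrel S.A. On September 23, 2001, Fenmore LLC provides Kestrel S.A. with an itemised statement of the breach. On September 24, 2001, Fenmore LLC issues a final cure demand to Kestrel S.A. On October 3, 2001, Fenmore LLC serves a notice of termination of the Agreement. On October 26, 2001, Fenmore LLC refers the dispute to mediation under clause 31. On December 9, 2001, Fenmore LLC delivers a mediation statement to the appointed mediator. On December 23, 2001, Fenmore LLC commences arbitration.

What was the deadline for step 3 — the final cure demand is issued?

Step 3 runs from September 23, 2001, when the itemised statement is provided. 52 days after September 23, 2001 is November 14, 2001.

November 14, 2001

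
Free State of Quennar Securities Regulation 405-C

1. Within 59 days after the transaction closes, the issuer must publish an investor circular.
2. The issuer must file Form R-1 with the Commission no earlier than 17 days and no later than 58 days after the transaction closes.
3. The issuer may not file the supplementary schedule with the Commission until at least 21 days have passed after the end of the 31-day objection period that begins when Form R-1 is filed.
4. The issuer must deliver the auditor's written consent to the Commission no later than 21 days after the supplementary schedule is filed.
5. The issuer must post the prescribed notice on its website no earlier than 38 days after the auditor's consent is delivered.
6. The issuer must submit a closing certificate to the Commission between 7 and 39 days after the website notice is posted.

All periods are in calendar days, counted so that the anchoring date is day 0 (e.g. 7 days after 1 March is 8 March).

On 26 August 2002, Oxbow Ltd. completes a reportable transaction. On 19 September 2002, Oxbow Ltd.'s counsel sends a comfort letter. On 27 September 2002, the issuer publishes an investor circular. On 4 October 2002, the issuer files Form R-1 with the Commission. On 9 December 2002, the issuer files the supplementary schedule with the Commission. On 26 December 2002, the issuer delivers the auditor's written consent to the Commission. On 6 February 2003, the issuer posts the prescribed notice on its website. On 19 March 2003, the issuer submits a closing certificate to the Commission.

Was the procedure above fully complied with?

No

(1) due by 26 August 2002 + 59 days = 24 October 2002; completed 27 September 2002, before the deadline.
(2) the permitted window runs from 26 August 2002 + 17 = 12 September 2002 to 26 August 2002 + 58 = 23 October 2002; 4 October 2002 falls inside that range.
(3) permitted from 4 November 2002 + 21 days = 25 November 2002 onward; done 9 December 2002 — permitted.
(4) due by 9 December 2002 + 21 days = 30 December 2002; done 26 December 2002 — timely.
(5) permitted from 26 December 2002 + 38 days = 2 February 2003 onward; 6 February 2003 is on or after that date.
(6) the permitted window runs from 6 February 2003 + 7 = 13 February 2003 to 6 February 2003 + 39 = 17 March 2003; done 19 March 2003 — 2 days after the window closed.
No need to go further; step 6 was not satisfied.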